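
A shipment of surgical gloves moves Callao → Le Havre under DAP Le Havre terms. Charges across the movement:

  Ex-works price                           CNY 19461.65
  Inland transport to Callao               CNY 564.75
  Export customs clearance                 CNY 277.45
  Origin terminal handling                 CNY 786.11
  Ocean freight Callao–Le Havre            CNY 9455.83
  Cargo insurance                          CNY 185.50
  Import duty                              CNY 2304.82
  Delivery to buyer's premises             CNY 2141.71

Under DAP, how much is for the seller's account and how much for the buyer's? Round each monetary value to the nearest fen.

DAP: the seller bears all costs to the named destination except import duty and clearance.
Seller's account: goods 19461.65 + inland to port 564.75 + export clearance 277.45 + origin terminal 786.11 + freight 9455.83 + insurance 185.50 + delivery 2141.71 = 32873.00
Buyer's account: duty 2304.82 = 2304.82

Seller: CNY 32873.00; buyer: CNY 2304.82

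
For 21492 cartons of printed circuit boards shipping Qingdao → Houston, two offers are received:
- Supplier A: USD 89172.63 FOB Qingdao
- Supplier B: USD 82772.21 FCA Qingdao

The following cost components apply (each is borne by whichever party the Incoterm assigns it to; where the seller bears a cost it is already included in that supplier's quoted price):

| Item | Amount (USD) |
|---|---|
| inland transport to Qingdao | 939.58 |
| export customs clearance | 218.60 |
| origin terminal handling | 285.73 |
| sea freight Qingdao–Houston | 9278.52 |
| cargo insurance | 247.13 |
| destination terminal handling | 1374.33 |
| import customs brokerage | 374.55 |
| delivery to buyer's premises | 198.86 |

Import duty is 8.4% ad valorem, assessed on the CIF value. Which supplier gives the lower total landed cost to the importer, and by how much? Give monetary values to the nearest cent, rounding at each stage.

Supplier A (FOB):
CIF value = FOB price + freight + insurance = 89172.63 + 9278.52 + 247.13 = 98698.28
Import duty = 98698.28 × 8.4% = 8290.66
Buyer bears (A): 9278.52 + 247.13 + 1374.33 + 374.55 + 198.86 = 11473.39
Landed cost (A) = invoice 89172.63 + 11473.39 + duty 8290.66 = 108936.68
Supplier B (FCA):
CIF value = FCA price + origin terminal + freight + insurance = 82772.21 + 285.73 + 9278.52 + 247.13 = 92583.59
Import duty = 92583.59 × 8.4% = 7777.02
Buyer bears (B): 285.73 + 9278.52 + 247.13 + 1374.33 + 374.55 + 198.86 = 11759.12
Landed cost (B) = invoice 82772.21 + 11759.12 + duty 7777.02 = 102308.35
Difference = |108936.68 − 102308.35| = 6628.33

Supplier B is cheaper by USD 6628.33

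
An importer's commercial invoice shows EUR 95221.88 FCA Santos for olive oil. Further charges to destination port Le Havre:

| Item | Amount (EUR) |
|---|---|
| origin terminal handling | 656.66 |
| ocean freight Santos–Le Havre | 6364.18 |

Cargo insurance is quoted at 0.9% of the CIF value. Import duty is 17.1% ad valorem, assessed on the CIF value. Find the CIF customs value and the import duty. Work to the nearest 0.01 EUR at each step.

Let C be the CIF value. C = FCA price + pre-shipment costs + freight + 0.9% × C
C − 0.9% × C = 95221.88 + 656.66 + 6364.18
0.991 × C = 102242.72
C = 102242.72 / 0.991 = 103171.26
Insurance premium = 0.9% × 103171.26 = 928.54
Import duty = 103171.26 × 17.1% = 17642.29

CIF value: EUR 103171.26; import duty: EUR 17642.29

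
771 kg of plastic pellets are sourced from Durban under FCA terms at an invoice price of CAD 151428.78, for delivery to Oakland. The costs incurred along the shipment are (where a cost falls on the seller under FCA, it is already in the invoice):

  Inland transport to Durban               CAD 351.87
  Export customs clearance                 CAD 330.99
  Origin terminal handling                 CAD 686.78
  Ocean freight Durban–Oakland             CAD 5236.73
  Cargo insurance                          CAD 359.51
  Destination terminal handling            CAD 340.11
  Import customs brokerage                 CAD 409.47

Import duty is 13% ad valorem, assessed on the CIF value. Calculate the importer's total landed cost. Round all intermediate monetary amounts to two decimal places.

Total landed cost: CAD 178963.91

FCA: the seller delivers export-cleared goods to the carrier; the buyer bears costs from that point.
Already in the invoice (seller's account under FCA): inland to port, export clearance — exclude.
CIF value = FCA price + origin terminal + freight + insurance = 151428.78 + 686.78 + 5236.73 + 359.51 = 157711.80
Import duty = 157711.80 × 13% = 20502.53
Buyer bears: origin terminal 686.78 + freight 5236.73 + insurance 359.51 + destination terminal 340.11 + brokerage 409.47 + duty 20502.53 = 27535.13
Landed cost = invoice 151428.78 + 27535.13 = 178963.91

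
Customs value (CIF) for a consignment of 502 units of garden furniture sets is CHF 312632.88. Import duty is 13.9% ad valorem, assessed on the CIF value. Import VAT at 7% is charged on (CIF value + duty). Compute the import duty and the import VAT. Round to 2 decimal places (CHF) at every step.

Import duty = 312632.88 × 13.9% = 43455.97
VAT base = CIF + duty = 312632.88 + 43455.97 = 356088.85
Import VAT = 356088.85 × 7% = 24926.22

Import duty: CHF 43455.97; import VAT: CHF 24926.22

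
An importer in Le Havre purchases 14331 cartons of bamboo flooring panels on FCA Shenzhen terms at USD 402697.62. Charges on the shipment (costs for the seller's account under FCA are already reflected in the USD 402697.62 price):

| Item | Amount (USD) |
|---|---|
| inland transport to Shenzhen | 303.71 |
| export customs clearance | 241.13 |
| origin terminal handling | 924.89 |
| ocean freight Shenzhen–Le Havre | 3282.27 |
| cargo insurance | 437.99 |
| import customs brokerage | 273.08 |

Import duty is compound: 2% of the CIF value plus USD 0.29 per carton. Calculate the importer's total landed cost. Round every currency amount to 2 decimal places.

Total landed cost: USD 419918.70

FCA: the seller delivers export-cleared goods to the carrier; the buyer bears costs from that point.
Already in the invoice (seller's account under FCA): inland to port, export clearance — exclude.
CIF value = FCA price + origin terminal + freight + insurance = 402697.62 + 924.89 + 3282.27 + 437.99 = 407342.77
Ad valorem component: 407342.77 × 2% = 8146.86
Specific component: 14331 × 0.29 = 4155.99
Import duty = 8146.86 + 4155.99 = 12302.85
Buyer bears: origin terminal 924.89 + freight 3282.27 + insurance 437.99 + brokerage 273.08 + duty 12302.85 = 17221.08
Landed cost = invoice 402697.62 + 17221.08 = 419918.70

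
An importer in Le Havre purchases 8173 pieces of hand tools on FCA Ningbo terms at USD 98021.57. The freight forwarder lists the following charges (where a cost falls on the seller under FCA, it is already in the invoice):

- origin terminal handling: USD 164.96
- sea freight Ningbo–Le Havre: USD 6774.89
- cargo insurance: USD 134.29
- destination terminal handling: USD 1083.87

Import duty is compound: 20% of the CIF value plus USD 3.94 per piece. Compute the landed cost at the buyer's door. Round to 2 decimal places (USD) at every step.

Total landed cost: USD 159400.34

FCA: the seller delivers export-cleared goods to the carrier; the buyer bears costs from that point.
CIF value = FCA price + origin terminal + freight + insurance = 98021.57 + 164.96 + 6774.89 + 134.29 = 105095.71
Ad valorem component: 105095.71 × 20% = 21019.14
Specific component: 8173 × 3.94 = 32201.62
Import duty = 21019.14 + 32201.62 = 53220.76
Buyer bears: origin terminal 164.96 + freight 6774.89 + insurance 134.29 + destination terminal 1083.87 + duty 53220.76 = 61378.77
Landed cost = invoice 98021.57 + 61378.77 = 159400.34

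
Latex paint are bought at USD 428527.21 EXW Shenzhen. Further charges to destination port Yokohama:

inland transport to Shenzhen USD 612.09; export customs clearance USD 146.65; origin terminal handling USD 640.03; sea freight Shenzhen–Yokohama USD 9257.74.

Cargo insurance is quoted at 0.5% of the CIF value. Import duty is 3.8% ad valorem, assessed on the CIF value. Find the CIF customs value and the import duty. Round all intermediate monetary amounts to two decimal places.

Let C be the CIF value. C = EXW price + pre-shipment costs + freight + 0.5% × C
C − 0.5% × C = 428527.21 + 612.09 + 146.65 + 640.03 + 9257.74
0.995 × C = 439183.72
C = 439183.72 / 0.995 = 441390.67
Insurance premium = 0.5% × 441390.67 = 2206.95
Import duty = 441390.67 × 3.8% = 16772.85

CIF value: USD 441390.67; import duty: USD 16772.85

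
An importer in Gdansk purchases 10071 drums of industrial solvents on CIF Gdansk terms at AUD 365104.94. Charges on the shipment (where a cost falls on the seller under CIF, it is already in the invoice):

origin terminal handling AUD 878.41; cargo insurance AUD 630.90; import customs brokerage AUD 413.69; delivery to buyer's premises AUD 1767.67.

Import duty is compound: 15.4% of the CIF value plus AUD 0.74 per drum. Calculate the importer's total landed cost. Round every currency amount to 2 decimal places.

CIF: the seller pays costs through ocean freight and marine insurance to the destination port.
Already in the invoice (seller's account under CIF): origin terminal, insurance — exclude.
The CIF price already equals the CIF value: 365104.94
Ad valorem component: 365104.94 × 15.4% = 56226.16
Specific component: 10071 × 0.74 = 7452.54
Import duty = 56226.16 + 7452.54 = 63678.70
Buyer bears: brokerage 413.69 + delivery 1767.67 + duty 63678.70 = 65860.06
Landed cost = invoice 365104.94 + 65860.06 = 430965.00

Total landed cost: AUD 430965.00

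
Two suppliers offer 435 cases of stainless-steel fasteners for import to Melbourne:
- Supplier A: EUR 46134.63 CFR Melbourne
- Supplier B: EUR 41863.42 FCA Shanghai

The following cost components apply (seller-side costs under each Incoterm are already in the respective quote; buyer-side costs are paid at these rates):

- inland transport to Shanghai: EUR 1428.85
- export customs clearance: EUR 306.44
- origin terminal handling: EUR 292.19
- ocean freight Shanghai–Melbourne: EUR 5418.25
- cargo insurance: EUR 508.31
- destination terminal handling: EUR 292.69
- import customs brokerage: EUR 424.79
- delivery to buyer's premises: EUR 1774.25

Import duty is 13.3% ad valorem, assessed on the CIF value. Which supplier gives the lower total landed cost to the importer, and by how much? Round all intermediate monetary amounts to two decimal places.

Supplier A (CFR):
CIF value = CFR price + insurance = 46134.63 + 508.31 = 46642.94
Import duty = 46642.94 × 13.3% = 6203.51
Buyer bears (A): 508.31 + 292.69 + 424.79 + 1774.25 = 3000.04
Landed cost (A) = invoice 46134.63 + 3000.04 + duty 6203.51 = 55338.18
Supplier B (FCA):
CIF value = FCA price + origin terminal + freight + insurance = 41863.42 + 292.19 + 5418.25 + 508.31 = 48082.17
Import duty = 48082.17 × 13.3% = 6394.93
Buyer bears (B): 292.19 + 5418.25 + 508.31 + 292.69 + 424.79 + 1774.25 = 8710.48
Landed cost (B) = invoice 41863.42 + 8710.48 + duty 6394.93 = 56968.83
Difference = |55338.18 − 56968.83| = 1630.65

Supplier A is cheaper by EUR 1630.65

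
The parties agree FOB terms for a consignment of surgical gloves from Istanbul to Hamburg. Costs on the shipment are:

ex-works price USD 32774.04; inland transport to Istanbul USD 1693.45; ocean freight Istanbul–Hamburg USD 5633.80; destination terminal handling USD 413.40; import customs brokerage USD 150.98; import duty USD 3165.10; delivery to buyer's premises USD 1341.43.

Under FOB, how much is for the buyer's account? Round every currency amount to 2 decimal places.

Buyer's account: USD 10704.71

FOB: the seller bears costs until goods are on board at the origin port; the buyer bears freight, insurance and all costs thereafter.
Seller's account: goods 32774.04 + inland to port 1693.45 = 34467.49
Buyer's account: freight 5633.80 + destination terminal 413.40 + brokerage 150.98 + duty 3165.10 + delivery 1341.43 = 10704.71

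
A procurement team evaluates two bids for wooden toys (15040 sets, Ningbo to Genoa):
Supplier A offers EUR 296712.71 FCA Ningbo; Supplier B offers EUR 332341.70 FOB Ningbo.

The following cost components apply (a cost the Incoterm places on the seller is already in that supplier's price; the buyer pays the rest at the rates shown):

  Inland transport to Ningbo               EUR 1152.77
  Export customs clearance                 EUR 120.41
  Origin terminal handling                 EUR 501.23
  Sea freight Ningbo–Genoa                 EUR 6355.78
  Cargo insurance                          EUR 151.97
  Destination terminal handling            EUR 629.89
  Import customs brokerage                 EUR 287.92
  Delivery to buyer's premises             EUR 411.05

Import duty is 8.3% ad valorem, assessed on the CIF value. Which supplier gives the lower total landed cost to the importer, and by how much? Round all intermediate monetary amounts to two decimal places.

Supplier A (FCA):
CIF value = FCA price + origin terminal + freight + insurance = 296712.71 + 501.23 + 6355.78 + 151.97 = 303721.69
Import duty = 303721.69 × 8.3% = 25208.90
Buyer bears (A): 501.23 + 6355.78 + 151.97 + 629.89 + 287.92 + 411.05 = 8337.84
Landed cost (A) = invoice 296712.71 + 8337.84 + duty 25208.90 = 330259.45
Supplier B (FOB):
CIF value = FOB price + freight + insurance = 332341.70 + 6355.78 + 151.97 = 338849.45
Import duty = 338849.45 × 8.3% = 28124.50
Buyer bears (B): 6355.78 + 151.97 + 629.89 + 287.92 + 411.05 = 7836.61
Landed cost (B) = invoice 332341.70 + 7836.61 + duty 28124.50 = 368302.81
Difference = |330259.45 − 368302.81| = 38043.36

Supplier A is cheaper by EUR 38043.36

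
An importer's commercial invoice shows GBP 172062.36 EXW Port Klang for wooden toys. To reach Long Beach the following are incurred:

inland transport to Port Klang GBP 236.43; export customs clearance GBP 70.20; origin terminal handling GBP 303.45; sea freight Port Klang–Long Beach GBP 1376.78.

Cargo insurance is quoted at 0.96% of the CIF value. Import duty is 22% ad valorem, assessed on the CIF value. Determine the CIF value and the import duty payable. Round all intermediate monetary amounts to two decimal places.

Let C be the CIF value. C = EXW price + pre-shipment costs + freight + 0.96% × C
C − 0.96% × C = 172062.36 + 236.43 + 70.20 + 303.45 + 1376.78
0.9904 × C = 174049.22
C = 174049.22 / 0.9904 = 175736.29
Insurance premium = 0.96% × 175736.29 = 1687.07
Import duty = 175736.29 × 22% = 38661.98

CIF value: GBP 175736.29; import duty: GBP 38661.98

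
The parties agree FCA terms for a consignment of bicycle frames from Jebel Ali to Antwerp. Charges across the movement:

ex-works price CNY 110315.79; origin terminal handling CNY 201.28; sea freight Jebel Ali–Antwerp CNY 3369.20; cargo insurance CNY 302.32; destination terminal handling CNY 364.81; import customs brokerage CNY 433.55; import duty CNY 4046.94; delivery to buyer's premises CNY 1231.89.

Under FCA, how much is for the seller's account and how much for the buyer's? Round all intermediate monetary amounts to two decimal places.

FCA: the seller delivers export-cleared goods to the carrier; the buyer bears costs from that point.
Seller's account: goods 110315.79 = 110315.79
Buyer's account: origin terminal 201.28 + freight 3369.20 + insurance 302.32 + destination terminal 364.81 + brokerage 433.55 + duty 4046.94 + delivery 1231.89 = 9949.99

Seller: CNY 110315.79; buyer: CNY 9949.99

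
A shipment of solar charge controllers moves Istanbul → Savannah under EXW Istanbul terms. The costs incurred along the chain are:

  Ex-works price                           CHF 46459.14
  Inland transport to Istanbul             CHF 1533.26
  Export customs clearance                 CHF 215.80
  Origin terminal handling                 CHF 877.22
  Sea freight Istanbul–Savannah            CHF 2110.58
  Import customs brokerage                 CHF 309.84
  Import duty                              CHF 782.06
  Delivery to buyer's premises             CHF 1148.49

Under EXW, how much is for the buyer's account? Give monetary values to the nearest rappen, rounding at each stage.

Buyer's account: CHF 6977.25

EXW: the seller makes goods available at their premises; the buyer bears all onward costs.
Seller's account: goods 46459.14 = 46459.14
Buyer's account: inland to port 1533.26 + export clearance 215.80 + origin terminal 877.22 + freight 2110.58 + brokerage 309.84 + duty 782.06 + delivery 1148.49 = 6977.25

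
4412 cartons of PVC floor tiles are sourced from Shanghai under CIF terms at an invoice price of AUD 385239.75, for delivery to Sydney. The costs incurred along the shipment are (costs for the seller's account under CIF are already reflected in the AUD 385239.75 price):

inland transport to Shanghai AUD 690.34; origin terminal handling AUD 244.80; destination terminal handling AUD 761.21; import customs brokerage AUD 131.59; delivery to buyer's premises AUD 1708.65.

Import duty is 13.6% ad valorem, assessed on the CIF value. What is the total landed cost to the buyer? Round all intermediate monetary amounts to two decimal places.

Total landed cost: AUD 440233.81

CIF: the seller pays costs through ocean freight and marine insurance to the destination port.
Already in the invoice (seller's account under CIF): inland to port, origin terminal — exclude.
The CIF price already equals the CIF value: 385239.75
Import duty = 385239.75 × 13.6% = 52392.61
Buyer bears: destination terminal 761.21 + brokerage 131.59 + delivery 1708.65 + duty 52392.61 = 54994.06
Landed cost = invoice 385239.75 + 54994.06 = 440233.81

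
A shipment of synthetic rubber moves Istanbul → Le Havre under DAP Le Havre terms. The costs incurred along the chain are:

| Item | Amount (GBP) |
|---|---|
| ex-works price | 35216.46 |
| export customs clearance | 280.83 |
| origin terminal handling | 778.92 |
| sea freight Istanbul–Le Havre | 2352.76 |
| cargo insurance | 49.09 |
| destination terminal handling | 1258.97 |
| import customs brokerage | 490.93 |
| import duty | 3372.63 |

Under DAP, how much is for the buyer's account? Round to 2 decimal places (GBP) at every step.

Buyer's account: GBP 3863.56

DAP: the seller bears all costs to the named destination except import duty and clearance.
Seller's account: goods 35216.46 + export clearance 280.83 + origin terminal 778.92 + freight 2352.76 + insurance 49.09 + destination terminal 1258.97 = 39937.03
Buyer's account: brokerage 490.93 + duty 3372.63 = 3863.56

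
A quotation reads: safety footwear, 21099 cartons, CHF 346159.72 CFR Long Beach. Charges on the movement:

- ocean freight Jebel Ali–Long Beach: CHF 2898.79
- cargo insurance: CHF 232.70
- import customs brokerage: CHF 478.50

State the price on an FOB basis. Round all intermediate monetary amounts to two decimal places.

FOB price: CHF 343260.93

Not relevant to the conversion: brokerage, insurance — on the buyer under both terms; not part of either seller's price.
From CFR to FOB, the seller no longer bears: freight.
FOB price = 346159.72 − 2898.79 = 343260.93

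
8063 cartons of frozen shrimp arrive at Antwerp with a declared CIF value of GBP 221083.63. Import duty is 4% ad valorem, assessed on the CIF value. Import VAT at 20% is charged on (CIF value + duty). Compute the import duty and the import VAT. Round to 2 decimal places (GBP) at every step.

Import duty = 221083.63 × 4% = 8843.35
VAT base = CIF + duty = 221083.63 + 8843.35 = 229926.98
Import VAT = 229926.98 × 20% = 45985.40

Import duty: GBP 8843.35; import VAT: GBP 45985.40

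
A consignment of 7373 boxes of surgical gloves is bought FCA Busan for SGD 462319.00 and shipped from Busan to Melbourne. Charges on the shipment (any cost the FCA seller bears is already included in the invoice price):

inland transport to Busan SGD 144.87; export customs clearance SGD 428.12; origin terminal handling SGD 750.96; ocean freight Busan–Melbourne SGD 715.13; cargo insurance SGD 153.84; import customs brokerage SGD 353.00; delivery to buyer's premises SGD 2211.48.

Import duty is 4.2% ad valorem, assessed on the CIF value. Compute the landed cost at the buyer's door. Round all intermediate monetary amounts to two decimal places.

Total landed cost: SGD 485988.85

FCA: the seller delivers export-cleared goods to the carrier; the buyer bears costs from that point.
Already in the invoice (seller's account under FCA): inland to port, export clearance — exclude.
CIF value = FCA price + origin terminal + freight + insurance = 462319.00 + 750.96 + 715.13 + 153.84 = 463938.93
Import duty = 463938.93 × 4.2% = 19485.44
Buyer bears: origin terminal 750.96 + freight 715.13 + insurance 153.84 + brokerage 353.00 + delivery 2211.48 + duty 19485.44 = 23669.85
Landed cost = invoice 462319.00 + 23669.85 = 485988.85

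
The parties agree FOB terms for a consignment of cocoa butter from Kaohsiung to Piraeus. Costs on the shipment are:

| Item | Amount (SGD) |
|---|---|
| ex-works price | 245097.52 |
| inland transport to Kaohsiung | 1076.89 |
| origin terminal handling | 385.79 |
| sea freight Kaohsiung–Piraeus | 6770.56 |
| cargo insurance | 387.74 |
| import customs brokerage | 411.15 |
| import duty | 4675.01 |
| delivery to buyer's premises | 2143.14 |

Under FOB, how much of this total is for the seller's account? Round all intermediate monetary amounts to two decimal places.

Seller's account: SGD 246560.20

FOB: the seller bears costs until goods are on board at the origin port; the buyer bears freight, insurance and all costs thereafter.
Seller's account: goods 245097.52 + inland to port 1076.89 + origin terminal 385.79 = 246560.20
Buyer's account: freight 6770.56 + insurance 387.74 + brokerage 411.15 + duty 4675.01 + delivery 2143.14 = 14387.60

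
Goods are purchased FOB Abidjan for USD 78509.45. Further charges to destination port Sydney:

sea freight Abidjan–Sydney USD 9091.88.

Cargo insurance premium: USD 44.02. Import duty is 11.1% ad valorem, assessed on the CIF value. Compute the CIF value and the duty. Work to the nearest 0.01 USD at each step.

CIF = FOB price + freight + insurance
CIF = 78509.45 + 9091.88 + 44.02 = 87645.35
Import duty = 87645.35 × 11.1% = 9728.63

CIF value: USD 87645.35; import duty: USD 9728.63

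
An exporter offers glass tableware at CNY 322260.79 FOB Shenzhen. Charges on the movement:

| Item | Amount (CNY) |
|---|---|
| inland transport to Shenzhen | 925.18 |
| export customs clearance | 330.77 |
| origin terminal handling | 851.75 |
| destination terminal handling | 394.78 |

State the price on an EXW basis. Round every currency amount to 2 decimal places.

EXW price: CNY 320153.09

Not relevant to the conversion: destination terminal — on the buyer under both terms; not part of either seller's price.
From FOB to EXW, the seller no longer bears: inland to port, export clearance, origin terminal.
EXW price = 322260.79 − 925.18 − 330.77 − 851.75 = 320153.09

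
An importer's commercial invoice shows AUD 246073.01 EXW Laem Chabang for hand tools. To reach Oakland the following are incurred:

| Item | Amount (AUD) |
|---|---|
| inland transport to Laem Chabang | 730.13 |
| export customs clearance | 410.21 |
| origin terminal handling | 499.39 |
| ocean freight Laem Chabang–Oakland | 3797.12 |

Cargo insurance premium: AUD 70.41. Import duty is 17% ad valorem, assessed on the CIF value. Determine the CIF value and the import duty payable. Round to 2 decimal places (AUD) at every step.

CIF = EXW price + pre-shipment costs + freight + insurance
CIF = 246073.01 + 730.13 + 410.21 + 499.39 + 3797.12 + 70.41 = 251580.27
Import duty = 251580.27 × 17% = 42768.65

CIF value: AUD 251580.27; import duty: AUD 42768.65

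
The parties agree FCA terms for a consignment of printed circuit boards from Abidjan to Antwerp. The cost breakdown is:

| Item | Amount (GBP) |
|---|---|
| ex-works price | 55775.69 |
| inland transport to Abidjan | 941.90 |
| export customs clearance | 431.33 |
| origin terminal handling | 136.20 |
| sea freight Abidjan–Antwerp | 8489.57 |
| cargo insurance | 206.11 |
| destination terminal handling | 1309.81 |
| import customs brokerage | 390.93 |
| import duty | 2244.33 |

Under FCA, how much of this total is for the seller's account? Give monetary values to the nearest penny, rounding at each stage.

FCA: the seller delivers export-cleared goods to the carrier; the buyer bears costs from that point.
Seller's account: goods 55775.69 + inland to port 941.90 + export clearance 431.33 = 57148.92
Buyer's account: origin terminal 136.20 + freight 8489.57 + insurance 206.11 + destination terminal 1309.81 + brokerage 390.93 + duty 2244.33 = 12776.95

Seller's account: GBP 57148.92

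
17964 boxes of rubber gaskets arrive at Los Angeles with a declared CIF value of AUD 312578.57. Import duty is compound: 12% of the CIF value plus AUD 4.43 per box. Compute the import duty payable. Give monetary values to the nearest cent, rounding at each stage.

Import duty: AUD 117089.95

Ad valorem component: 312578.57 × 12% = 37509.43
Specific component: 17964 × 4.43 = 79580.52
Import duty = 37509.43 + 79580.52 = 117089.95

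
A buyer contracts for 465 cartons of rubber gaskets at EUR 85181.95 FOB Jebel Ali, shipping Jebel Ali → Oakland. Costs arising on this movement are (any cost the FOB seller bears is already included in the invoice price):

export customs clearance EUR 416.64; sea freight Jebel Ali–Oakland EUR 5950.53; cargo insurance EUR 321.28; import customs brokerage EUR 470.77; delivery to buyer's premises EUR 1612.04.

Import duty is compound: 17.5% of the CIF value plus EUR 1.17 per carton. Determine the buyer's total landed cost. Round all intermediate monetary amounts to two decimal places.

Total landed cost: EUR 110085.03

FOB: the seller bears costs until goods are on board at the origin port; the buyer bears freight, insurance and all costs thereafter.
Already in the invoice (seller's account under FOB): export clearance — exclude.
CIF value = FOB price + freight + insurance = 85181.95 + 5950.53 + 321.28 = 91453.76
Ad valorem component: 91453.76 × 17.5% = 16004.41
Specific component: 465 × 1.17 = 544.05
Import duty = 16004.41 + 544.05 = 16548.46
Buyer bears: freight 5950.53 + insurance 321.28 + brokerage 470.77 + delivery 1612.04 + duty 16548.46 = 24903.08
Landed cost = invoice 85181.95 + 24903.08 = 110085.03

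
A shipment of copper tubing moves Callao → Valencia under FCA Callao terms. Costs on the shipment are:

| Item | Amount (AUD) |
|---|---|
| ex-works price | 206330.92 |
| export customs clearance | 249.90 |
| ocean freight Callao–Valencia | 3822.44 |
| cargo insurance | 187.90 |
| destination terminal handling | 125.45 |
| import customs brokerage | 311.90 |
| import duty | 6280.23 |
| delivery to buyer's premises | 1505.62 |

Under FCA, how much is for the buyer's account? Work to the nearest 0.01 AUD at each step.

Buyer's account: AUD 12233.54

FCA: the seller delivers export-cleared goods to the carrier; the buyer bears costs from that point.
Seller's account: goods 206330.92 + export clearance 249.90 = 206580.82
Buyer's account: freight 3822.44 + insurance 187.90 + destination terminal 125.45 + brokerage 311.90 + duty 6280.23 + delivery 1505.62 = 12233.54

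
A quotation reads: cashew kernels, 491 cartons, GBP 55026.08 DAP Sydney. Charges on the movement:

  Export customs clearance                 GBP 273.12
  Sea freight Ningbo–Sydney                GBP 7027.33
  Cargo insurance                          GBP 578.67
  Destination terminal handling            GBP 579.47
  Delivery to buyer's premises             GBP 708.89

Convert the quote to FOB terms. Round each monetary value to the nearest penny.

FOB price: GBP 46131.72

Not relevant to the conversion: export clearance — on the seller under both DAP and FOB; already in the DAP price and stays in the FOB price.
From DAP to FOB, the seller no longer bears: freight, insurance, destination terminal, delivery.
FOB price = 55026.08 − 7027.33 − 578.67 − 579.47 − 708.89 = 46131.72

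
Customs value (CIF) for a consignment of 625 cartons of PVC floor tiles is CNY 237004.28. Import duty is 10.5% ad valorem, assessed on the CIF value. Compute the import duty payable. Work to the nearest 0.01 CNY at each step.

Import duty: CNY 24885.45

Import duty = 237004.28 × 10.5% = 24885.45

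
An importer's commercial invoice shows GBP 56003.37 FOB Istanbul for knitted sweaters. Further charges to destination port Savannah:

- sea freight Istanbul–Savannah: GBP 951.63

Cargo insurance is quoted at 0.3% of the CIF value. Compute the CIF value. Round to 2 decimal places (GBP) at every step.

CIF value: GBP 57126.38

Let C be the CIF value. C = FOB price + freight + 0.3% × C
C − 0.3% × C = 56003.37 + 951.63
0.997 × C = 56955.00
C = 56955.00 / 0.997 = 57126.38
Insurance premium = 0.3% × 57126.38 = 171.38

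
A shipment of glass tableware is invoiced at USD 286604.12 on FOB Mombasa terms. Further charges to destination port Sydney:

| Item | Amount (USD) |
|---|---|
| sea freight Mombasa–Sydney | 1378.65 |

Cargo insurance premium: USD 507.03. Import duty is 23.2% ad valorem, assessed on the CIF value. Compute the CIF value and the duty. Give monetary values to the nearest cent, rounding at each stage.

CIF = FOB price + freight + insurance
CIF = 286604.12 + 1378.65 + 507.03 = 288489.80
Import duty = 288489.80 × 23.2% = 66929.63

CIF value: USD 288489.80; import duty: USD 66929.63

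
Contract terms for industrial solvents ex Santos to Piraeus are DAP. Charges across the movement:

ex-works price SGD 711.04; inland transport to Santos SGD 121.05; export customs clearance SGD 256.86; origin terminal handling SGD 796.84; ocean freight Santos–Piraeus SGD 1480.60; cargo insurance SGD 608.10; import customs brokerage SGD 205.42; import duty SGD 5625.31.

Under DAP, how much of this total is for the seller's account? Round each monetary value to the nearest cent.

Seller's account: SGD 3974.49

DAP: the seller bears all costs to the named destination except import duty and clearance.
Seller's account: goods 711.04 + inland to port 121.05 + export clearance 256.86 + origin terminal 796.84 + freight 1480.60 + insurance 608.10 = 3974.49
Buyer's account: brokerage 205.42 + duty 5625.31 = 5830.73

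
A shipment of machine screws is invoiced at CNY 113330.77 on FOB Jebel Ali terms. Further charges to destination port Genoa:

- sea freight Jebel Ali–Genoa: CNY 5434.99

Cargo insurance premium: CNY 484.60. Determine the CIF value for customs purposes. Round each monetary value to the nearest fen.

CIF = FOB price + freight + insurance
CIF = 113330.77 + 5434.99 + 484.60 = 119250.36

CIF value: CNY 119250.36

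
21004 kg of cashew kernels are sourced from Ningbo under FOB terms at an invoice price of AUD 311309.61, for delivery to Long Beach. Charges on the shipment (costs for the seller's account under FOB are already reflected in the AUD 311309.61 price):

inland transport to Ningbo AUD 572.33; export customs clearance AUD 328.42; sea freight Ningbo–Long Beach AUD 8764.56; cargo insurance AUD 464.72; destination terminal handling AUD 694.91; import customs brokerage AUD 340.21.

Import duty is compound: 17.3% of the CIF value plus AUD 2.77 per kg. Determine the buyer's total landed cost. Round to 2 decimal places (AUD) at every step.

FOB: the seller bears costs until goods are on board at the origin port; the buyer bears freight, insurance and all costs thereafter.
Already in the invoice (seller's account under FOB): inland to port, export clearance — exclude.
CIF value = FOB price + freight + insurance = 311309.61 + 8764.56 + 464.72 = 320538.89
Ad valorem component: 320538.89 × 17.3% = 55453.23
Specific component: 21004 × 2.77 = 58181.08
Import duty = 55453.23 + 58181.08 = 113634.31
Buyer bears: freight 8764.56 + insurance 464.72 + destination terminal 694.91 + brokerage 340.21 + duty 113634.31 = 123898.71
Landed cost = invoice 311309.61 + 123898.71 = 435208.32

Total landed cost: AUD 435208.32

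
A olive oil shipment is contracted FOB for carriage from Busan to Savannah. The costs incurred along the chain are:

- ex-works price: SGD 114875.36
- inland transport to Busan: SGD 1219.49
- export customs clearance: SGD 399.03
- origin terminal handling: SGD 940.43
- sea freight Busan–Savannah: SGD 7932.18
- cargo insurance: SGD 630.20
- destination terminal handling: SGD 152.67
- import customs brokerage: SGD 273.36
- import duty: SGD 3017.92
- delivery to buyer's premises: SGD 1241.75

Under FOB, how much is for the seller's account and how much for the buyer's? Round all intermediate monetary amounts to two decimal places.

Seller: SGD 117434.31; buyer: SGD 13248.08

FOB: the seller bears costs until goods are on board at the origin port; the buyer bears freight, insurance and all costs thereafter.
Seller's account: goods 114875.36 + inland to port 1219.49 + export clearance 399.03 + origin terminal 940.43 = 117434.31
Buyer's account: freight 7932.18 + insurance 630.20 + destination terminal 152.67 + brokerage 273.36 + duty 3017.92 + delivery 1241.75 = 13248.08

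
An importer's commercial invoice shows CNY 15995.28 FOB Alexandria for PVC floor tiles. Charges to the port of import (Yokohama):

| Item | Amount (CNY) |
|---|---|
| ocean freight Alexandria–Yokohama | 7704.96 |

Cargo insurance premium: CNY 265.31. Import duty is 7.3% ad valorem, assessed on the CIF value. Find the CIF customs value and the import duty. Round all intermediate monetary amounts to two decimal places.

CIF = FOB price + freight + insurance
CIF = 15995.28 + 7704.96 + 265.31 = 23965.55
Import duty = 23965.55 × 7.3% = 1749.49

CIF value: CNY 23965.55; import duty: CNY 1749.49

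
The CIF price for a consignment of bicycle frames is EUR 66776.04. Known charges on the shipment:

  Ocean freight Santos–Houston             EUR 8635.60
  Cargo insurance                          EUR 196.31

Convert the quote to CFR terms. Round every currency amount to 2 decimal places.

Not relevant to the conversion: freight — on the seller under both CIF and CFR; already in the CIF price and stays in the CFR price.
From CIF to CFR, the seller no longer bears: insurance.
CFR price = 66776.04 − 196.31 = 66579.73

CFR price: EUR 66579.73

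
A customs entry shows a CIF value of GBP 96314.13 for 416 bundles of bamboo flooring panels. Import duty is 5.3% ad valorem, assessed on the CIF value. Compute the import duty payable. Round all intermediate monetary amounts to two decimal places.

Import duty: GBP 5104.65

Import duty = 96314.13 × 5.3% = 5104.65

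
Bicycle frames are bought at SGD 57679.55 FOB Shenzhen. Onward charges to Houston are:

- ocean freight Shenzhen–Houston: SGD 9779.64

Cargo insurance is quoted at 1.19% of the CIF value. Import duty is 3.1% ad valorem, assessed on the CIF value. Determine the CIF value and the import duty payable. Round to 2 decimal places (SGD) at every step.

Let C be the CIF value. C = FOB price + freight + 1.19% × C
C − 1.19% × C = 57679.55 + 9779.64
0.9881 × C = 67459.19
C = 67459.19 / 0.9881 = 68271.62
Insurance premium = 1.19% × 68271.62 = 812.43
Import duty = 68271.62 × 3.1% = 2116.42

CIF value: SGD 68271.62; import duty: SGD 2116.42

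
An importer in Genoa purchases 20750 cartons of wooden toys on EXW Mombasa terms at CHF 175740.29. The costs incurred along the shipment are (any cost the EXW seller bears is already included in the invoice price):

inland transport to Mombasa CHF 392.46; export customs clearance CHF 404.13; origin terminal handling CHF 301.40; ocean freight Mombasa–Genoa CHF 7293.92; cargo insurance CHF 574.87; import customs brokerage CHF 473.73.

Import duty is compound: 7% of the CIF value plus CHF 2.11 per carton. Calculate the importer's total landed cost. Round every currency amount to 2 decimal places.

EXW: the seller makes goods available at their premises; the buyer bears all onward costs.
CIF value = EXW price + inland to port + export clearance + origin terminal + freight + insurance = 175740.29 + 392.46 + 404.13 + 301.40 + 7293.92 + 574.87 = 184707.07
Ad valorem component: 184707.07 × 7% = 12929.49
Specific component: 20750 × 2.11 = 43782.50
Import duty = 12929.49 + 43782.50 = 56711.99
Buyer bears: inland to port 392.46 + export clearance 404.13 + origin terminal 301.40 + freight 7293.92 + insurance 574.87 + brokerage 473.73 + duty 56711.99 = 66152.50
Landed cost = invoice 175740.29 + 66152.50 = 241892.79

Total landed cost: CHF 241892.79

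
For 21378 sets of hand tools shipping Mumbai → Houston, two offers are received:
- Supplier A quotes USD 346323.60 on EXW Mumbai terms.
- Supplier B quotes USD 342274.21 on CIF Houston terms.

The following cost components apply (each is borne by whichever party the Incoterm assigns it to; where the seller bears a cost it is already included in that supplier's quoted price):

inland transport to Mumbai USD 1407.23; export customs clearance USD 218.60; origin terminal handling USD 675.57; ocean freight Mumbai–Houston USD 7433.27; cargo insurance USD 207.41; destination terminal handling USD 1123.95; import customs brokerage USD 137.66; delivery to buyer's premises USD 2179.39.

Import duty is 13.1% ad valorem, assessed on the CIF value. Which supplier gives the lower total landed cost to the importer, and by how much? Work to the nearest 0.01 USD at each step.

Supplier A (EXW):
CIF value = EXW price + inland to port + export clearance + origin terminal + freight + insurance = 346323.60 + 1407.23 + 218.60 + 675.57 + 7433.27 + 207.41 = 356265.68
Import duty = 356265.68 × 13.1% = 46670.80
Buyer bears (A): 1407.23 + 218.60 + 675.57 + 7433.27 + 207.41 + 1123.95 + 137.66 + 2179.39 = 13383.08
Landed cost (A) = invoice 346323.60 + 13383.08 + duty 46670.80 = 406377.48
Supplier B (CIF):
The CIF price already equals the CIF value: 342274.21
Import duty = 342274.21 × 13.1% = 44837.92
Buyer bears (B): 1123.95 + 137.66 + 2179.39 = 3441.00
Landed cost (B) = invoice 342274.21 + 3441.00 + duty 44837.92 = 390553.13
Difference = |406377.48 − 390553.13| = 15824.35

Supplier B is cheaper by USD 15824.35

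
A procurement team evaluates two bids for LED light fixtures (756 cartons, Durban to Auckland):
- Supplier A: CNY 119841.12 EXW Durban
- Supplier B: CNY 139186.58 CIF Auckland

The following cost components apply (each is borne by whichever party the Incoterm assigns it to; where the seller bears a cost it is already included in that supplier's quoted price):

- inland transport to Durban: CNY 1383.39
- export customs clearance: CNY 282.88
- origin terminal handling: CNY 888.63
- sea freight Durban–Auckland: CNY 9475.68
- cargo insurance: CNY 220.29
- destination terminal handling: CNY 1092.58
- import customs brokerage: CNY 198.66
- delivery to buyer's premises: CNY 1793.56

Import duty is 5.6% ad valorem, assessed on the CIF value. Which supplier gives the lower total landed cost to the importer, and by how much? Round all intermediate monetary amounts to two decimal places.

Supplier A (EXW):
CIF value = EXW price + inland to port + export clearance + origin terminal + freight + insurance = 119841.12 + 1383.39 + 282.88 + 888.63 + 9475.68 + 220.29 = 132091.99
Import duty = 132091.99 × 5.6% = 7397.15
Buyer bears (A): 1383.39 + 282.88 + 888.63 + 9475.68 + 220.29 + 1092.58 + 198.66 + 1793.56 = 15335.67
Landed cost (A) = invoice 119841.12 + 15335.67 + duty 7397.15 = 142573.94
Supplier B (CIF):
The CIF price already equals the CIF value: 139186.58
Import duty = 139186.58 × 5.6% = 7794.45
Buyer bears (B): 1092.58 + 198.66 + 1793.56 = 3084.80
Landed cost (B) = invoice 139186.58 + 3084.80 + duty 7794.45 = 150065.83
Difference = |142573.94 − 150065.83| = 7491.89

Supplier A is cheaper by CNY 7491.89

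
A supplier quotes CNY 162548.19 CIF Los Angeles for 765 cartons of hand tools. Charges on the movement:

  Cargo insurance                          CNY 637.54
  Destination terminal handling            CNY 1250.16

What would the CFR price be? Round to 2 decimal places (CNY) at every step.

CFR price: CNY 161910.65

Not relevant to the conversion: destination terminal — on the buyer under both terms; not part of either seller's price.
From CIF to CFR, the seller no longer bears: insurance.
CFR price = 162548.19 − 637.54 = 161910.65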